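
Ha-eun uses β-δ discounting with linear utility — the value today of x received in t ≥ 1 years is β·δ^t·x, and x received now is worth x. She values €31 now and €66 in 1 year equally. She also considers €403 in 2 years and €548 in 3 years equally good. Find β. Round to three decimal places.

β ≈ 0.639

The second indifference involves only future payoffs, so β cancels: β·δ^2·403 = β·δ^3·548, giving δ = 403/548 = 0.73540.
Substituting δ into 31 = β·δ·66: β = 31/(48.536) ≈ 0.639.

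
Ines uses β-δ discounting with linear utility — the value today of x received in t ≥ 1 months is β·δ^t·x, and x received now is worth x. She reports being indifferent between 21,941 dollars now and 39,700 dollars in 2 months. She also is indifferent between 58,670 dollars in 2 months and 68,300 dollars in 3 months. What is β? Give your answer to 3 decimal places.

From the later pair, β·δ^2·58670 = β·δ^3·68300; dividing through, δ = 58670/68300 = 0.85900.
Substituting δ into 21941 = β·δ^2·39700: β = 21941/(29294.175) ≈ 0.749.

β ≈ 0.749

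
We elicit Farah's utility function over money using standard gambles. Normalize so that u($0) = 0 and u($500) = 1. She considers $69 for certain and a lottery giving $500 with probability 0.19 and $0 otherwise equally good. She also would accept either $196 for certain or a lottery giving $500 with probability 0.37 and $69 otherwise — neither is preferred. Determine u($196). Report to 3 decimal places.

0.490

From the first indifference, u($69) = 0.19·u($500) + 0.81·u($0) = 0.19·1 + 0.81·0 = 0.19.
The second indifference gives u($196) = 0.37·u($500) + 0.63·u($69) = 0.37·1.00 + 0.63·0.19 = 0.4897.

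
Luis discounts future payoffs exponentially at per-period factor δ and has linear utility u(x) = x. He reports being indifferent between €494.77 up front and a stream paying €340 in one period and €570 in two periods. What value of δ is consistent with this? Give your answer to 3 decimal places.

The stream is worth 340δ + 570δ² today, so 340δ + 570δ² = 494.77.
Rearranged: 570δ² + 340δ − 494.77 = 0.
By the quadratic formula (taking the positive root), δ = (−340 + √1243675.60) / 1140 ≈ 0.680.

δ ≈ 0.680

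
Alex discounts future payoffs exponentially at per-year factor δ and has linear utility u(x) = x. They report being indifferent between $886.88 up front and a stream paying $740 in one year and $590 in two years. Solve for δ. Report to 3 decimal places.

The stream is worth 740δ + 590δ² today, so 740δ + 590δ² = 886.88.
So 590δ² + 740δ − 886.88 = 0.
The positive root is δ = [−740 + √(740² + 4·590·886.88)] / (2·590) = (−740 + 1625.004)/1180 ≈ 0.750.

δ ≈ 0.750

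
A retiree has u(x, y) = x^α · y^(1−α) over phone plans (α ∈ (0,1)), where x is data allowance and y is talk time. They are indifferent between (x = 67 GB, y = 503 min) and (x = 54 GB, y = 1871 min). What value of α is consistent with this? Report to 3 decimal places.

α ≈ 0.859

Set the two utilities equal: 67^α·503^(1−α) = 54^α·1871^(1−α).
Taking logs: α·ln 67 + (1−α)·ln 503 = α·ln 54 + (1−α)·ln 1871, i.e. α·0.215709 = (1−α)·1.313638.
So α/(1−α) = (1.313638)/(0.215709) = 6.089862, and α = 6.089862/7.089862 ≈ 0.859.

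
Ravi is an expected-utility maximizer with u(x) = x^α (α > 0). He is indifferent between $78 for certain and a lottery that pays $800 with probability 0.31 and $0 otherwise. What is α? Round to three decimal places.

α ≈ 0.503

The lottery's expected utility is 0.31·u(800) + 0.69·u(0) = 0.31·800^α (since u(0) = 0 for α > 0).
Equating: 78^α = 0.31·800^α, i.e. 0.0975^α = 0.31.
Take logs: α = ln 0.31 / ln(78/800) ≈ 0.50311.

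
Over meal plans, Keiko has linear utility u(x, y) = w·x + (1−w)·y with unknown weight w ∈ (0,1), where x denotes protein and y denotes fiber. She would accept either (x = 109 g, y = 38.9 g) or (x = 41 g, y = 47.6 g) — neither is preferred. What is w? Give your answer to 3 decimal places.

w = 0.113

u(109,38.9) = u(41,47.6) means w·109 + (1−w)·38.9 = w·41 + (1−w)·47.6.
w·(109−41) = (1−w)·(47.6−38.9), i.e. w·68 = (1−w)·8.7.
Hence w = 8.7/(68+8.7) = 8.7/76.7 = 0.113.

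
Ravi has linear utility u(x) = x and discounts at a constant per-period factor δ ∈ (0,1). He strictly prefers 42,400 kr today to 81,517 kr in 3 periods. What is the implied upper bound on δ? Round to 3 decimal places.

δ < 0.804

The preference means 42400 > δ^3·81517.
So δ^3 < 42400/81517 = 0.52014; taking the cube root of both positive sides preserves the inequality.
δ < (42400/81517)^(1/3) ≈ 0.804.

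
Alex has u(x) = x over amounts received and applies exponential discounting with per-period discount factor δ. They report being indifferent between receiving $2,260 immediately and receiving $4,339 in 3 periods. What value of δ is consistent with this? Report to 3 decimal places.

Indifference means u(2260) = δ^3 · u(4339), so δ^3 = u(2260)/u(4339).
With u(x) = x: δ^3 = 2260/4339 = 0.52086.
So δ = 0.52086^(1/3) ≈ 0.805.

δ ≈ 0.805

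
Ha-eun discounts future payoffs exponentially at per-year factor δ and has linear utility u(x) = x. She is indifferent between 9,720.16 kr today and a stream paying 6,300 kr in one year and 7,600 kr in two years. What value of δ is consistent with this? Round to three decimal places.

δ ≈ 0.790

Present value of the stream is 6300·δ + 7600·δ². Indifference gives 6300δ + 7600δ² = 9720.16.
That is, 7600δ² + 6300δ − 9720.16 = 0, a quadratic in δ.
By the quadratic formula (taking the positive root), δ = (−6300 + √335182864.00) / 15200 ≈ 0.790.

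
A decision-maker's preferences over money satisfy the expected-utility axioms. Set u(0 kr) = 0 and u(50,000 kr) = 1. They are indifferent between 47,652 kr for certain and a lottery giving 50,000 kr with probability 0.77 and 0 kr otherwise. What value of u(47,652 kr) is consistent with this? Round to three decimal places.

0.770

By the standard-gamble method, u(47,652 kr) is just the indifference probability on the best outcome: 0.77.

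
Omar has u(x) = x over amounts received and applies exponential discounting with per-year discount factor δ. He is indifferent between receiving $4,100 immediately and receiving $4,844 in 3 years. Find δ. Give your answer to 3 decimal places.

Equating discounted utilities: u(4100) = δ^3·u(4844) ⇒ δ^3 = u(4100)/u(4844).
With u(x) = x: δ^3 = 4100/4844 = 0.84641.
Hence δ = (0.84641)^(1/3) = 0.94593.

δ ≈ 0.946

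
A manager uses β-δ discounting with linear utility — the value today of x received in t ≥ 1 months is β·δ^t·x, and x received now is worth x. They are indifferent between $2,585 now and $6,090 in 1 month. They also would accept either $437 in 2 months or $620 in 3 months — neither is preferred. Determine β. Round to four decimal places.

β ≈ 0.6022

The second indifference involves only future payoffs, so β cancels: β·δ^2·437 = β·δ^3·620, giving δ = 437/620 = 0.70484.
The first indifference: 2585 = β·δ·6090, so β = 2585/(δ·6090) = 2585/(0.70484·6090) ≈ 0.6022.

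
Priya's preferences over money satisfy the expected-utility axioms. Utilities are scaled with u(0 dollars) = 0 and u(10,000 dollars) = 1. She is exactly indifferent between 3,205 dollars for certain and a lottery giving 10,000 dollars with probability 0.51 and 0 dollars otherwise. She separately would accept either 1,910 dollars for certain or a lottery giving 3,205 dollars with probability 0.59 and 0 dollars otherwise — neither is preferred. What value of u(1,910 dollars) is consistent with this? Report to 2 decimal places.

The first gamble pins u(3,205 dollars): it must equal 0.51·1 + 0.49·0 = 0.51.
Chaining: u(1,910 dollars) = 0.59·0.51 + 0.41·0.00 = 0.3009.

0.30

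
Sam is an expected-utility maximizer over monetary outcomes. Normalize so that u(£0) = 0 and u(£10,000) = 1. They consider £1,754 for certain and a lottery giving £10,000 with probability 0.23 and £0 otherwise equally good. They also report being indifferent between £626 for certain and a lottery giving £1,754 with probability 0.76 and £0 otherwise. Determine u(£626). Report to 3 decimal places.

0.175

From the first indifference, u(£1,754) = 0.23·u(£10,000) + 0.77·u(£0) = 0.23·1 + 0.77·0 = 0.23.
The second indifference gives u(£626) = 0.76·u(£1,754) + 0.24·u(£0) = 0.76·0.23 + 0.24·0.00 = 0.1748.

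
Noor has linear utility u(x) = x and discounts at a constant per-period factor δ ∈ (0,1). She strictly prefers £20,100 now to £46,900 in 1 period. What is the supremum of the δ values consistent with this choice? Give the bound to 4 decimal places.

δ < 0.4286

Under u(x) = x this choice says 20100 > δ·46900.
So δ < 20100/46900 = 0.42857.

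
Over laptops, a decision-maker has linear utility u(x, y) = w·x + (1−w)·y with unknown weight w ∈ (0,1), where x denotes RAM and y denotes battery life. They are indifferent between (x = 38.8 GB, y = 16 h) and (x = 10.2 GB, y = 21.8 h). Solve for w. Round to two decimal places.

w = 0.17

Equating utilities: w·38.8 + (1−w)·16 = w·10.2 + (1−w)·21.8.
Collecting terms: w·28.6 = (1−w)·5.8.
Hence w = 5.8/(28.6+5.8) = 5.8/34.4 = 0.17.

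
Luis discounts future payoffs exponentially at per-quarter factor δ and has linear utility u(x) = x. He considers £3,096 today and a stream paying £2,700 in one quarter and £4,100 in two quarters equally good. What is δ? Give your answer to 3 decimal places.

δ ≈ 0.600

The stream is worth 2700δ + 4100δ² today, so 2700δ + 4100δ² = 3096.
That is, 4100δ² + 2700δ − 3096 = 0, a quadratic in δ.
The positive root is δ = [−2700 + √(2700² + 4·4100·3096)] / (2·4100) = (−2700 + 7620.000)/8200 ≈ 0.600.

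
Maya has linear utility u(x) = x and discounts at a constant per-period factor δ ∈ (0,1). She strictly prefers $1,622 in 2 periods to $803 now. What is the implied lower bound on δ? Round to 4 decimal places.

δ > 0.7036

Under u(x) = x this choice says 803 < δ^2·1622.
Dividing by 1622: δ^2 > 0.49507. Both sides are positive, so the square root keeps the direction.
δ > 0.49507^(1/2) = 0.7036.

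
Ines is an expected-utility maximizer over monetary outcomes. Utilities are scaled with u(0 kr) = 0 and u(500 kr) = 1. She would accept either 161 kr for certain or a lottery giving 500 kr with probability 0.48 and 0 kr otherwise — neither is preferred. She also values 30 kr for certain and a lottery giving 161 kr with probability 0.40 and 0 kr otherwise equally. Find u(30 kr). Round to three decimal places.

From the first indifference, u(161 kr) = 0.48·u(500 kr) + 0.52·u(0 kr) = 0.48·1 + 0.52·0 = 0.48.
Then u(30 kr) = 0.40·u(161 kr) + 0.60·u(0 kr) = 0.40·0.48 + 0.60·0.00 = 0.1920.

0.192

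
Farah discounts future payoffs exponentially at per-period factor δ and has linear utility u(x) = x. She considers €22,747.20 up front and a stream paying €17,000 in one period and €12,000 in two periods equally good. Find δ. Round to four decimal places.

δ ≈ 0.8400

Present value of the stream is 17000·δ + 12000·δ². Indifference gives 17000δ + 12000δ² = 22747.20.
So 12000δ² + 17000δ − 22747.20 = 0.
The positive root is δ = [−17000 + √(17000² + 4·12000·22747.20)] / (2·12000) = (−17000 + 37160.000)/24000 ≈ 0.8400.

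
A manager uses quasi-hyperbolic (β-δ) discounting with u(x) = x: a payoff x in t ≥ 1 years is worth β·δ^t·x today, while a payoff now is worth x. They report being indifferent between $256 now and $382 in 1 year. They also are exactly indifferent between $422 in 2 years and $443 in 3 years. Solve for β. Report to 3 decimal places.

β ≈ 0.704

Both payoffs in the second observation are in the future, so β drops out: δ^2·422 = δ^3·443 ⇒ δ = 422/443 = 0.95260.
The first indifference: 256 = β·δ·382, so β = 256/(δ·382) = 256/(0.95260·382) ≈ 0.704.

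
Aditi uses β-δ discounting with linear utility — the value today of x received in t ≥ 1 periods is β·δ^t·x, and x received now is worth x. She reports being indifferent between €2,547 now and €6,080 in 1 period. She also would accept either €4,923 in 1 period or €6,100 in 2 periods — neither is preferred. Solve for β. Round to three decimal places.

The second indifference involves only future payoffs, so β cancels: β·δ^1·4923 = β·δ^2·6100, giving δ = 4923/6100 = 0.80705.
Substituting δ into 2547 = β·δ·6080: β = 2547/(4906.859) ≈ 0.519.

β ≈ 0.519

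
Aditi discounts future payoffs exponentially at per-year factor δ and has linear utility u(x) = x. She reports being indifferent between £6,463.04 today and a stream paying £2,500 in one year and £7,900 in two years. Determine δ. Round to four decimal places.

δ ≈ 0.7600

Present value of the stream is 2500·δ + 7900·δ². Indifference gives 2500δ + 7900δ² = 6463.04.
Rearranged: 7900δ² + 2500δ − 6463.04 = 0.
δ = (−2500 + √(2500² + 4·7900·6463.04)) / (2·7900) = (−2500 + √210482064.00) / 15800 ≈ 0.7600.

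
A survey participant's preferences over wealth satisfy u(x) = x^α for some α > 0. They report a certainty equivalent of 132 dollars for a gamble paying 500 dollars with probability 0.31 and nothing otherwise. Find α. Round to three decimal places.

α ≈ 0.879

The lottery's expected utility is 0.31·u(500) + 0.69·u(0) = 0.31·500^α (since u(0) = 0 for α > 0).
Indifference: 132^α = 0.31·500^α, so (132/500)^α = 0.31.
α = ln(0.31) / ln(132/500) = -1.171183/-1.331806 ≈ 0.879.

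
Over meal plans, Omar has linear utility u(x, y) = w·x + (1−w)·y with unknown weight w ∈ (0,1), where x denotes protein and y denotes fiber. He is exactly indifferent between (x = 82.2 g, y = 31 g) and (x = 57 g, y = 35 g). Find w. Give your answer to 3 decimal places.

u(82.2,31) = u(57,35) means w·82.2 + (1−w)·31 = w·57 + (1−w)·35.
Collecting terms: w·25.2 = (1−w)·4.
Hence w = 4/(25.2+4) = 4/29.2 = 0.137.

w = 0.137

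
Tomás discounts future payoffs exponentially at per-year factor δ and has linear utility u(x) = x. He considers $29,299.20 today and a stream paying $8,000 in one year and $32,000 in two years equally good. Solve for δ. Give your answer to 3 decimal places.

Present value of the stream is 8000·δ + 32000·δ². Indifference gives 8000δ + 32000δ² = 29299.20.
That is, 32000δ² + 8000δ − 29299.20 = 0, a quadratic in δ.
δ = (−8000 + √(8000² + 4·32000·29299.20)) / (2·32000) = (−8000 + √3814297600.00) / 64000 ≈ 0.840.

δ ≈ 0.840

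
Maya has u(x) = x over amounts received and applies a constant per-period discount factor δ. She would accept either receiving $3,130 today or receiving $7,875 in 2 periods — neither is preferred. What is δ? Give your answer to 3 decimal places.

Indifference means u(3130) = δ^2 · u(7875), so δ^2 = u(3130)/u(7875).
With u(x) = x: δ^2 = 3130/7875 = 0.39746.
Hence δ = (0.39746)^(1/2) = 0.63044.

δ ≈ 0.630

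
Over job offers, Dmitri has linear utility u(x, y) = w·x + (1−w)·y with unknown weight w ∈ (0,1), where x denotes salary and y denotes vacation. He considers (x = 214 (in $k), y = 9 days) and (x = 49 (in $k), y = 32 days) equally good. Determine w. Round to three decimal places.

w = 0.122

Indifference: w·214 + (1−w)·9 = w·49 + (1−w)·32.
Rearranging, 165·w − 23·(1−w) = 0.
Hence w = 23/(165+23) = 23/188 = 0.122.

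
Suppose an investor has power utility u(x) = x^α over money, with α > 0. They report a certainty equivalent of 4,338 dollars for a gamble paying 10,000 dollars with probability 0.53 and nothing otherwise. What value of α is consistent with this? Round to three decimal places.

The lottery's expected utility is 0.53·u(10000) + 0.47·u(0) = 0.53·10000^α (since u(0) = 0 for α > 0).
Indifference: 4338^α = 0.53·10000^α, so (4338/10000)^α = 0.53.
α = ln(0.53) / ln(4338/10000) = -0.634878/-0.835172 ≈ 0.760.

α ≈ 0.760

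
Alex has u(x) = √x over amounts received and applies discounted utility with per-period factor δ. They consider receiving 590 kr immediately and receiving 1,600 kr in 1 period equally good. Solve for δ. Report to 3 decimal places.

Indifference means u(590) = δ · u(1600), so δ = u(590)/u(1600).
Since u(x) = √x, δ = √(590/1600) = 0.60725.

δ ≈ 0.607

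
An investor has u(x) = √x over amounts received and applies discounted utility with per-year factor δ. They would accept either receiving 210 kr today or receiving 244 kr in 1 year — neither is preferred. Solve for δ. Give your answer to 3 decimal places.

δ ≈ 0.928

The payoff in 1 year is discounted by δ, so u(210) = δ·u(244) and δ = u(210)/u(244).
With u(x) = √x: δ = √210/√244 = √(210/244) = 0.92772.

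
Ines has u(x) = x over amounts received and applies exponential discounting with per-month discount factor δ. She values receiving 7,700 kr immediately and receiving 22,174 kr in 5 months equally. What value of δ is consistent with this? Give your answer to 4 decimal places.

The payoff in 5 months is discounted by δ^5, so u(7700) = δ^5·u(22174) and δ^5 = u(7700)/u(22174).
With u(x) = x: δ^5 = 7700/22174 = 0.34725.
So δ = 0.34725^(1/5) ≈ 0.8093.

δ ≈ 0.8093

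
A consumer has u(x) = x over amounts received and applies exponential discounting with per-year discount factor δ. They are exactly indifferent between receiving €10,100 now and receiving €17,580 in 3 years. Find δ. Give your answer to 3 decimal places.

Equating discounted utilities: u(10100) = δ^3·u(17580) ⇒ δ^3 = u(10100)/u(17580).
With u(x) = x: δ^3 = 10100/17580 = 0.57452.
So δ = 0.57452^(1/3) ≈ 0.831.

δ ≈ 0.831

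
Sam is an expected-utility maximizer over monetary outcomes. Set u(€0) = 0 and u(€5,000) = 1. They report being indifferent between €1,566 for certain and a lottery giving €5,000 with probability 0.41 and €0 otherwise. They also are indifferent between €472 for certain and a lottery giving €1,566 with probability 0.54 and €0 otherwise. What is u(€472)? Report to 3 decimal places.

0.221

The first gamble pins u(€1,566): it must equal 0.41·1 + 0.59·0 = 0.41.
The second indifference gives u(€472) = 0.54·u(€1,566) + 0.46·u(€0) = 0.54·0.41 + 0.46·0.00 = 0.2214.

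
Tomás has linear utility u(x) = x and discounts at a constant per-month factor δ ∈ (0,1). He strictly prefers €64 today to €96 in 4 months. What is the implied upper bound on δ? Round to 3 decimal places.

δ < 0.904

The preference means 64 > δ^4·96.
Dividing by 96: δ^4 < 0.66667. Both sides are positive, so the 4th root keeps the direction.
δ < 0.66667^(1/4) = 0.904.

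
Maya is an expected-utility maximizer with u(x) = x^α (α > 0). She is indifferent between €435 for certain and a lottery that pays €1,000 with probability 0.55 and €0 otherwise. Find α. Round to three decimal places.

α ≈ 0.718

EU(lottery) = 0.55·1000^α + 0.45·0 = 0.55·1000^α.
Equating: 435^α = 0.55·1000^α, i.e. 0.4350^α = 0.55.
Take logs: α = ln 0.55 / ln(435/1000) ≈ 0.71820.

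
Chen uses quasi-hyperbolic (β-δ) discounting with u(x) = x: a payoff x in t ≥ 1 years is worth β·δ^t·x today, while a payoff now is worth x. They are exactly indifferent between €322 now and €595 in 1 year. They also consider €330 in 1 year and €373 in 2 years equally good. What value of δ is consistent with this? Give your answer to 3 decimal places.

δ ≈ 0.885

From the later pair, β·δ^1·330 = β·δ^2·373; dividing through, δ = 330/373 = 0.88472.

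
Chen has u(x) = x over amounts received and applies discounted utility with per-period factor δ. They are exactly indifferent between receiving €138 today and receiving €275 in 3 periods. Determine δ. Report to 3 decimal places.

δ ≈ 0.795

Indifference means u(138) = δ^3 · u(275), so δ^3 = u(138)/u(275).
With u(x) = x: δ^3 = 138/275 = 0.50182.
Taking the cube root: δ = 0.50182^(1/3) ≈ 0.795.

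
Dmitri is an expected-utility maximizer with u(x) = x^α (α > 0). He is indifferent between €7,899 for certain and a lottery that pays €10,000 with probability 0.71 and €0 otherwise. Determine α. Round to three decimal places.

α ≈ 1.452

Since u(0) = 0, the lottery's EU is 0.71·10000^α.
Indifference: 7899^α = 0.71·10000^α, so (7899/10000)^α = 0.71.
Take logs: α = ln 0.71 / ln(7899/10000) ≈ 1.45216.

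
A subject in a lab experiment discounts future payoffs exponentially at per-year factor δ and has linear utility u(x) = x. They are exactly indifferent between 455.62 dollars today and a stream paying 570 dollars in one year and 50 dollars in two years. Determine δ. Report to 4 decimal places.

δ ≈ 0.7500

The stream is worth 570δ + 50δ² today, so 570δ + 50δ² = 455.62.
So 50δ² + 570δ − 455.62 = 0.
By the quadratic formula (taking the positive root), δ = (−570 + √416024.00) / 100 ≈ 0.7500.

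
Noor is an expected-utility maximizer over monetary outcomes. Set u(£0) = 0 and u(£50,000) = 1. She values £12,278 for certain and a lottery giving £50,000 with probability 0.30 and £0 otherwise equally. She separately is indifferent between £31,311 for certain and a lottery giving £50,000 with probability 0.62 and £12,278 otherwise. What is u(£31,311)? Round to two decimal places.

0.73

First, u(£12,278) = 0.30·u(£50,000) + 0.70·u(£0) = 0.30.
The second indifference gives u(£31,311) = 0.62·u(£50,000) + 0.38·u(£12,278) = 0.62·1.00 + 0.38·0.30 = 0.7340.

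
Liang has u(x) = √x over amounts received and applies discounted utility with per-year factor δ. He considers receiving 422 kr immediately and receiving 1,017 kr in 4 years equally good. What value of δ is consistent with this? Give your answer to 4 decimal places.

δ ≈ 0.8959

The payoff in 4 years is discounted by δ^4, so u(422) = δ^4·u(1017) and δ^4 = u(422)/u(1017).
Since u(x) = √x, δ^4 = √(422/1017) = 0.64416.
So δ = 0.64416^(1/4) ≈ 0.8959.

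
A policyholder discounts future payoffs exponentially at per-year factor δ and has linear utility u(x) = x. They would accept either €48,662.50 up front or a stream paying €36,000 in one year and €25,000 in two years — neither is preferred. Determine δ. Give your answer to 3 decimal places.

Present value of the stream is 36000·δ + 25000·δ². Indifference gives 36000δ + 25000δ² = 48662.50.
So 25000δ² + 36000δ − 48662.50 = 0.
The positive root is δ = [−36000 + √(36000² + 4·25000·48662.50)] / (2·25000) = (−36000 + 78500.000)/50000 ≈ 0.850.

δ ≈ 0.850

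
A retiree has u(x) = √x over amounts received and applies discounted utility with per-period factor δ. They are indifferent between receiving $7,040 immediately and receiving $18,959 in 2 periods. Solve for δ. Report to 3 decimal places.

Indifference means u(7040) = δ^2 · u(18959), so δ^2 = u(7040)/u(18959).
With u(x) = √x: δ^2 = √7040/√18959 = √(7040/18959) = 0.60937.
So δ = 0.60937^(1/2) ≈ 0.781.

δ ≈ 0.781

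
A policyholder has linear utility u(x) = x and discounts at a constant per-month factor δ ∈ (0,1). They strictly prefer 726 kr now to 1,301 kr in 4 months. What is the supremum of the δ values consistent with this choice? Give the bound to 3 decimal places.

Comparing present values: 726 > δ^4·1301.
Dividing by 1301: δ^4 < 0.55803. Both sides are positive, so the 4th root keeps the direction.
δ < 0.55803^(1/4) = 0.864.

δ < 0.864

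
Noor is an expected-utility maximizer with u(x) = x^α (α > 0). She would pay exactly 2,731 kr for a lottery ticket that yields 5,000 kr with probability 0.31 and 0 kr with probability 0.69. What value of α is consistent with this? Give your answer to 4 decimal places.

α ≈ 1.9366

The lottery's expected utility is 0.31·u(5000) + 0.69·u(0) = 0.31·5000^α (since u(0) = 0 for α > 0).
Equating: 2731^α = 0.31·5000^α, i.e. 0.5462^α = 0.31.
α = ln(0.31) / ln(2731/5000) = -1.1711830/-0.6047701 ≈ 1.9366.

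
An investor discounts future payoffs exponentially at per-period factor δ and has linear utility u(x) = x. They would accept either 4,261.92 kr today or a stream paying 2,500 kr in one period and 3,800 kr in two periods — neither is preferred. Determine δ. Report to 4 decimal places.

δ ≈ 0.7800

Present value of the stream is 2500·δ + 3800·δ². Indifference gives 2500δ + 3800δ² = 4261.92.
So 3800δ² + 2500δ − 4261.92 = 0.
δ = (−2500 + √(2500² + 4·3800·4261.92)) / (2·3800) = (−2500 + √71031184.00) / 7600 ≈ 0.7800.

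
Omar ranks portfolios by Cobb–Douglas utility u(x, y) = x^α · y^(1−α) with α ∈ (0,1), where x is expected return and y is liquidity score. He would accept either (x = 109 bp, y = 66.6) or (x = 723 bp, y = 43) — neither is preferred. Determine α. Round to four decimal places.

α ≈ 0.1878

The Cobb–Douglas utilities coincide, so 109^α·66.6^(1−α) = 723^α·43^(1−α).
Rearrange to (109/723)^α = (43/66.6)^(1−α) and take logs: α·-1.8920613 = (1−α)·-0.4375045.
So α/(1−α) = (-0.4375045)/(-1.8920613) = 0.2312317, and α = 0.2312317/1.2312317 ≈ 0.1878.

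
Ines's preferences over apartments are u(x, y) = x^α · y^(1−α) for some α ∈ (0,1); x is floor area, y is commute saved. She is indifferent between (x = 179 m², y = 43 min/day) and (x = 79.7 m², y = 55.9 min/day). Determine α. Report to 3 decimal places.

α ≈ 0.245

Set the two utilities equal: 179^α·43^(1−α) = 79.7^α·55.9^(1−α).
Rearrange to (179/79.7)^α = (55.9/43)^(1−α) and take logs: α·0.809116 = (1−α)·0.262364.
Thus α·(1.071480) = 0.262364, so α = 0.262364/1.071480 ≈ 0.245.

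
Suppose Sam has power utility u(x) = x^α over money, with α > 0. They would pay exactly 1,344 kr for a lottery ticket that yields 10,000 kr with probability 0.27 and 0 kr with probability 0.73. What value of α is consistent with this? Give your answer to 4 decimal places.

Since u(0) = 0, the lottery's EU is 0.27·10000^α.
Equating: 1344^α = 0.27·10000^α, i.e. 0.1344^α = 0.27.
Take logs: α = ln 0.27 / ln(1344/10000) ≈ 0.652404.

α ≈ 0.6524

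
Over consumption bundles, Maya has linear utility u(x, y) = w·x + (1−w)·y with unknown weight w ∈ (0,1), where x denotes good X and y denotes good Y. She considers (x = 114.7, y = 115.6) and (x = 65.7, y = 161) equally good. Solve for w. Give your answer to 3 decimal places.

u(114.7,115.6) = u(65.7,161) means w·114.7 + (1−w)·115.6 = w·65.7 + (1−w)·161.
Rearranging, 49·w − 45.4·(1−w) = 0.
So w/(1−w) = 45.4/49 = 0.9265, giving w = 45.4/(49+45.4) = 0.481.

w = 0.481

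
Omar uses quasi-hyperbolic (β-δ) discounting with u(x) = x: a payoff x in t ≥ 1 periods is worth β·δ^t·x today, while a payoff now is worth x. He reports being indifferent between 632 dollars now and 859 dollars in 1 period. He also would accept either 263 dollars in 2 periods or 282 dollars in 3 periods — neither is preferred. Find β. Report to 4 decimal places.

β ≈ 0.7889

Both payoffs in the second observation are in the future, so β drops out: δ^2·263 = δ^3·282 ⇒ δ = 263/282 = 0.93262.
Now use the now-vs-future pair: 632 = β·δ·859 gives β = 632/(0.93262·859) ≈ 0.7889.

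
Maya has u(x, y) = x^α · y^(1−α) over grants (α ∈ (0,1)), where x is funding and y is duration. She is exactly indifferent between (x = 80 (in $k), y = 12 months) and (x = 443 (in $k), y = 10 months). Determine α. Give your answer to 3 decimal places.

Set the two utilities equal: 80^α·12^(1−α) = 443^α·10^(1−α).
Rearrange to (80/443)^α = (10/12)^(1−α) and take logs: α·-1.711543 = (1−α)·-0.182322.
With A = -1.711543 and B = -0.182322: α·A = (1−α)·B, so α = B/(A+B) = -0.182322/-1.893865 ≈ 0.096.

α ≈ 0.096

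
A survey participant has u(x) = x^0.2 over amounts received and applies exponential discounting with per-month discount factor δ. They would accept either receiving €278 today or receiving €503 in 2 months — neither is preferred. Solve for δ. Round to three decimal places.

Indifference means u(278) = δ^2 · u(503), so δ^2 = u(278)/u(503).
With u(x) = x^0.2: δ^2 = 278^0.2/503^0.2 = (278/503)^0.2 = 0.88817.
So δ = 0.88817^(1/2) ≈ 0.942.

δ ≈ 0.942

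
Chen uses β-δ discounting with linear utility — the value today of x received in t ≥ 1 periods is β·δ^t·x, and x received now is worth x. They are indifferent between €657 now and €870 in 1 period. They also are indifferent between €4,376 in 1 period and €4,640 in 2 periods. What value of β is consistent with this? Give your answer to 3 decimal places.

The second indifference involves only future payoffs, so β cancels: β·δ^1·4376 = β·δ^2·4640, giving δ = 4376/4640 = 0.94310.
Substituting δ into 657 = β·δ·870: β = 657/(820.500) ≈ 0.801.

β ≈ 0.801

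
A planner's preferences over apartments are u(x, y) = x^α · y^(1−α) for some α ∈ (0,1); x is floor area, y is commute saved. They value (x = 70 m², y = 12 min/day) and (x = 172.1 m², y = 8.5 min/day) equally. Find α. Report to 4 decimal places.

The Cobb–Douglas utilities coincide, so 70^α·12^(1−α) = 172.1^α·8.5^(1−α).
Rearrange to (70/172.1)^α = (8.5/12)^(1−α) and take logs: α·-0.8995805 = (1−α)·-0.3448405.
Thus α·(-1.2444210) = -0.3448405, so α = -0.3448405/-1.2444210 ≈ 0.2771.

α ≈ 0.2771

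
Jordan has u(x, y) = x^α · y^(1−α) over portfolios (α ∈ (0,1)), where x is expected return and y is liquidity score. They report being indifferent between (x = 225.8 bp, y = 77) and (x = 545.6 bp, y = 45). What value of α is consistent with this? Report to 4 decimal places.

α ≈ 0.3784

Set the two utilities equal: 225.8^α·77^(1−α) = 545.6^α·45^(1−α).
Rearrange to (225.8/545.6)^α = (45/77)^(1−α) and take logs: α·-0.8822365 = (1−α)·-0.5371429.
With A = -0.8822365 and B = -0.5371429: α·A = (1−α)·B, so α = B/(A+B) = -0.5371429/-1.4193794 ≈ 0.3784.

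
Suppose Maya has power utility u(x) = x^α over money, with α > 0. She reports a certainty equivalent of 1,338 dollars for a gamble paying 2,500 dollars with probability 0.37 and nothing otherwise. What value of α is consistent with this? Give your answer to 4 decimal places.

α ≈ 1.5905

Since u(0) = 0, the lottery's EU is 0.37·2500^α.
Setting u(1338) equal to that: 1338^α = 0.37·2500^α ⇒ (1338/2500)^α = 0.37.
Taking logs: α·ln(1338/2500) = ln(0.37), so α = -0.9942523 / -0.6251148 ≈ 1.5905.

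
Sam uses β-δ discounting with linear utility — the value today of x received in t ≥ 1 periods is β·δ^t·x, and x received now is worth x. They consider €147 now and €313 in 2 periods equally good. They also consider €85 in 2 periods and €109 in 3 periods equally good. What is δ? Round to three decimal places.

δ ≈ 0.780

From the later pair, β·δ^2·85 = β·δ^3·109; dividing through, δ = 85/109 = 0.77982.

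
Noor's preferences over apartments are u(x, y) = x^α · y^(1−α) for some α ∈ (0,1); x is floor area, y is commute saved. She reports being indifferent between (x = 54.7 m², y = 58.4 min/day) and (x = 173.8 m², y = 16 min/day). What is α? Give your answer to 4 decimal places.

Indifference: 54.7^α · 58.4^(1−α) = 173.8^α · 16^(1−α).
Taking logs: α·ln 54.7 + (1−α)·ln 58.4 = α·ln 173.8 + (1−α)·ln 16, i.e. α·-1.1560415 = (1−α)·-1.2947272.
Thus α·(-2.4507687) = -1.2947272, so α = -1.2947272/-2.4507687 ≈ 0.5283.

α ≈ 0.5283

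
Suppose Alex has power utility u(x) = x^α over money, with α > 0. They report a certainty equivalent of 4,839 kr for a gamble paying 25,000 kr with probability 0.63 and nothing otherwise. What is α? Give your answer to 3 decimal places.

α ≈ 0.281

The lottery's expected utility is 0.63·u(25000) + 0.37·u(0) = 0.63·25000^α (since u(0) = 0 for α > 0).
Indifference: 4839^α = 0.63·25000^α, so (4839/25000)^α = 0.63.
Taking logs: α·ln(4839/25000) = ln(0.63), so α = -0.462035 / -1.642168 ≈ 0.281.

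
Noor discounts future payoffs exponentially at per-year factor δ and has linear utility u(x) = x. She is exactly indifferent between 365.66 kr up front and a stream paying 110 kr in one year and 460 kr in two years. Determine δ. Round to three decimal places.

δ ≈ 0.780

Equating present values: 365.66 = 110δ + 460δ².
So 460δ² + 110δ − 365.66 = 0.
δ = (−110 + √(110² + 4·460·365.66)) / (2·460) = (−110 + √684914.40) / 920 ≈ 0.780.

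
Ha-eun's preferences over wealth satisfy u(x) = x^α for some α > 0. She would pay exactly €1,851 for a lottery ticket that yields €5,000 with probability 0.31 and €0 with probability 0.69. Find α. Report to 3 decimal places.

The lottery's expected utility is 0.31·u(5000) + 0.69·u(0) = 0.31·5000^α (since u(0) = 0 for α > 0).
Equating: 1851^α = 0.31·5000^α, i.e. 0.3702^α = 0.31.
Taking logs: α·ln(1851/5000) = ln(0.31), so α = -1.171183 / -0.993712 ≈ 1.179.

α ≈ 1.179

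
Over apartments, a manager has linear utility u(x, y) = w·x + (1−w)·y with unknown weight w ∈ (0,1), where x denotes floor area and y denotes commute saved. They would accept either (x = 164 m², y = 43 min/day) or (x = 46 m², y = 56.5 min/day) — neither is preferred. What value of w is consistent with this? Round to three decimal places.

u(164,43) = u(46,56.5) means w·164 + (1−w)·43 = w·46 + (1−w)·56.5.
Rearranging, 118·w − 13.5·(1−w) = 0.
The marginal rate of substitution is 13.5/118, so w = 13.5/(118+13.5) = 0.103.

w = 0.103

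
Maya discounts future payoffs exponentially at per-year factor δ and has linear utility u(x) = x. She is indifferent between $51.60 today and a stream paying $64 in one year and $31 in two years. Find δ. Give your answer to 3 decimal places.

δ ≈ 0.620

Present value of the stream is 64·δ + 31·δ². Indifference gives 64δ + 31δ² = 51.60.
That is, 31δ² + 64δ − 51.60 = 0, a quadratic in δ.
δ = (−64 + √(64² + 4·31·51.60)) / (2·31) = (−64 + √10494.40) / 62 ≈ 0.620.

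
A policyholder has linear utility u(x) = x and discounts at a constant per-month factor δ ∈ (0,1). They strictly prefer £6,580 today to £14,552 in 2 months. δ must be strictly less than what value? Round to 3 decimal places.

δ < 0.672

The preference means 6580 > δ^2·14552.
Hence δ^2 < 6580/14552 = 0.45217, and x ↦ x^(1/2) is increasing on (0,∞).
δ < (6580/14552)^(1/2) ≈ 0.672.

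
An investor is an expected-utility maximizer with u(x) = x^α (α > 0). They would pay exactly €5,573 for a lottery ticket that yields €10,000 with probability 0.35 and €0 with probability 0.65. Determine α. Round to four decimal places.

α ≈ 1.7956

EU(lottery) = 0.35·10000^α + 0.65·0 = 0.35·10000^α.
Setting u(5573) equal to that: 5573^α = 0.35·10000^α ⇒ (5573/10000)^α = 0.35.
α = ln(0.35) / ln(5573/10000) = -1.0498221/-0.5846516 ≈ 1.7956.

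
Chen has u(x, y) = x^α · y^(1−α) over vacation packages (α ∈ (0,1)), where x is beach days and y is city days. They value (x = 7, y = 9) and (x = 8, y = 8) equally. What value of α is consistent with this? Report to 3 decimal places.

α ≈ 0.469

Set the two utilities equal: 7^α·9^(1−α) = 8^α·8^(1−α).
(7/8)^α = (8/9)^(1−α); take logs: α·ln(7/8) = (1−α)·ln(8/9), i.e. α·-0.133531 = (1−α)·-0.117783.
So α/(1−α) = (-0.117783)/(-0.133531) = 0.882065, and α = 0.882065/1.882065 ≈ 0.469.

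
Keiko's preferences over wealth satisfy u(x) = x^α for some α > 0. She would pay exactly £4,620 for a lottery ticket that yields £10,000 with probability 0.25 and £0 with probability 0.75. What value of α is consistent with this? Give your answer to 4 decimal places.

α ≈ 1.7953

EU(lottery) = 0.25·10000^α + 0.75·0 = 0.25·10000^α.
Equating: 4620^α = 0.25·10000^α, i.e. 0.4620^α = 0.25.
Taking logs: α·ln(4620/10000) = ln(0.25), so α = -1.3862944 / -0.7721904 ≈ 1.7953.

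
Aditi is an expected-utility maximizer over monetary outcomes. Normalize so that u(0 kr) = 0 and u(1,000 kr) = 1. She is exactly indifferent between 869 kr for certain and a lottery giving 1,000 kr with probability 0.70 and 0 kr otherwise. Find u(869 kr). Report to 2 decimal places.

The indifference gives u(869 kr) = 0.70·u(1,000 kr) + 0.30·u(0 kr) = 0.70·1 + 0.30·0 = 0.70.

0.70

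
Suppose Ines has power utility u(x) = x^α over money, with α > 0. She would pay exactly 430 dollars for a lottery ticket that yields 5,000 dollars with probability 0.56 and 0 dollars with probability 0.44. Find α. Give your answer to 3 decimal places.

The lottery's expected utility is 0.56·u(5000) + 0.44·u(0) = 0.56·5000^α (since u(0) = 0 for α > 0).
Setting u(430) equal to that: 430^α = 0.56·5000^α ⇒ (430/5000)^α = 0.56.
Taking logs: α·ln(430/5000) = ln(0.56), so α = -0.579818 / -2.453408 ≈ 0.236.

α ≈ 0.236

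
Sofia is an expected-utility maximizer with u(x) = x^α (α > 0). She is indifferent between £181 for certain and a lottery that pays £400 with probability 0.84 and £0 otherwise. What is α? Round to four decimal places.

α ≈ 0.2199

EU(lottery) = 0.84·400^α + 0.16·0 = 0.84·400^α.
Setting u(181) equal to that: 181^α = 0.84·400^α ⇒ (181/400)^α = 0.84.
Taking logs: α·ln(181/400) = ln(0.84), so α = -0.1743534 / -0.7929675 ≈ 0.2199.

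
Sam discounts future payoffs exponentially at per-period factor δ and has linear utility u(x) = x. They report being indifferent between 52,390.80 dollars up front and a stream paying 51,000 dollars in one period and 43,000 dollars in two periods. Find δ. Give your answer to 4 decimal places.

Equating present values: 52390.80 = 51000δ + 43000δ².
That is, 43000δ² + 51000δ − 52390.80 = 0, a quadratic in δ.
The positive root is δ = [−51000 + √(51000² + 4·43000·52390.80)] / (2·43000) = (−51000 + 107760.000)/86000 ≈ 0.6600.

δ ≈ 0.6600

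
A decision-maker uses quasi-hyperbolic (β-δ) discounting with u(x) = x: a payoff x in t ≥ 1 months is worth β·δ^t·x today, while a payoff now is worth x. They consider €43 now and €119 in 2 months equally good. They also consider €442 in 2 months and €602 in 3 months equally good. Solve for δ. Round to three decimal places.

Both payoffs in the second observation are in the future, so β drops out: δ^2·442 = δ^3·602 ⇒ δ = 442/602 = 0.73422.

δ ≈ 0.734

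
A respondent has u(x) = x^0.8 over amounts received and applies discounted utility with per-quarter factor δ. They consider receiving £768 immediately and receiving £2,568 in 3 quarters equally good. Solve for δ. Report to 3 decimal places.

Indifference means u(768) = δ^3 · u(2568), so δ^3 = u(768)/u(2568).
Since u(x) = x^0.8, δ^3 = (768/2568)^0.8 = 0.29907^0.8 = 0.38073.
Taking the cube root: δ = 0.38073^(1/3) ≈ 0.725.

δ ≈ 0.725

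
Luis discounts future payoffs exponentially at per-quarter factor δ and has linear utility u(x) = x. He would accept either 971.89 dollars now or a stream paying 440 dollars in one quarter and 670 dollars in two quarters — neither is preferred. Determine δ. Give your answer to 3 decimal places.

δ ≈ 0.920

Present value of the stream is 440·δ + 670·δ². Indifference gives 440δ + 670δ² = 971.89.
So 670δ² + 440δ − 971.89 = 0.
The positive root is δ = [−440 + √(440² + 4·670·971.89)] / (2·670) = (−440 + 1672.802)/1340 ≈ 0.920.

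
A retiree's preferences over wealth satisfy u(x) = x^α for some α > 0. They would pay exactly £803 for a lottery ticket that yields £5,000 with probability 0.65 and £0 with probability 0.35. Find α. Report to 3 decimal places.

EU(lottery) = 0.65·5000^α + 0.35·0 = 0.65·5000^α.
Setting u(803) equal to that: 803^α = 0.65·5000^α ⇒ (803/5000)^α = 0.65.
α = ln(0.65) / ln(803/5000) = -0.430783/-1.828838 ≈ 0.236.

α ≈ 0.236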